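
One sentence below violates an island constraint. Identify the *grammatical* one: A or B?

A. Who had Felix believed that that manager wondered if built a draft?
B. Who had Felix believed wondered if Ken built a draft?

B

In A, the wh-phrase is extracted from inside a wh-island (introduced by "if"), which blocks movement.
In B, the extraction path crosses only that-complement boundaries, which are transparent.
So B is grammatical.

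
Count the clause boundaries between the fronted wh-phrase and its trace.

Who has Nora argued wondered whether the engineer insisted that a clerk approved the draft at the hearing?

1

"who" is extracted from the subject of "wondered".
Boundaries crossed, outermost first: [Ø] — 1 in total.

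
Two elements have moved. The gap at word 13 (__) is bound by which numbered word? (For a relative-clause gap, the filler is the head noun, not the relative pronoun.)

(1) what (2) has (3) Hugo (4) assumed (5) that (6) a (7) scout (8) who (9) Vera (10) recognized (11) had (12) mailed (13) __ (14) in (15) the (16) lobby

The marked gap is the direct object of "mailed".
Its filler is the fronted wh-phrase "what", at word 1.
(The other dependency links word 7 to a gap after word 10.)

1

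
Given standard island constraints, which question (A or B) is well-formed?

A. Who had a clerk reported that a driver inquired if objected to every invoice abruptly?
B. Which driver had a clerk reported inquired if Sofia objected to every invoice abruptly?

B

In A, the wh-phrase is extracted from inside a wh-island (introduced by "if"), which blocks movement.
In B, the extraction path crosses only that-complement boundaries, which are transparent.
So B is grammatical.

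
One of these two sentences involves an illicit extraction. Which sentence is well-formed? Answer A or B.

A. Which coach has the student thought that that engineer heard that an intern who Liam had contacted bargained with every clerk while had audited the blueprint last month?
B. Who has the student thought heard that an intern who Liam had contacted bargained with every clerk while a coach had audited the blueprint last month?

In A, the wh-phrase is extracted from inside an adjunct island (introduced by "while"), which blocks movement.
In B, the extraction path crosses only that-complement boundaries, which are transparent.
So B is grammatical.

B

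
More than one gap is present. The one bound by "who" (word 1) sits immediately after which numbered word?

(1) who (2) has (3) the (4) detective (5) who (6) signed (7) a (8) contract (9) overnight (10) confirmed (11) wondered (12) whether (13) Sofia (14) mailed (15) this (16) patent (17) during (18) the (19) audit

10

The displaced element is "who" (word 1).
It is linked across 1 clause boundary (Ø).
It functions as the subject of "wondered", so the gap sits immediately after word 10 ("confirmed").
Base order: The detective who signed a contract overnight has confirmed who wondered whether Sofia mailed this patent during the audit.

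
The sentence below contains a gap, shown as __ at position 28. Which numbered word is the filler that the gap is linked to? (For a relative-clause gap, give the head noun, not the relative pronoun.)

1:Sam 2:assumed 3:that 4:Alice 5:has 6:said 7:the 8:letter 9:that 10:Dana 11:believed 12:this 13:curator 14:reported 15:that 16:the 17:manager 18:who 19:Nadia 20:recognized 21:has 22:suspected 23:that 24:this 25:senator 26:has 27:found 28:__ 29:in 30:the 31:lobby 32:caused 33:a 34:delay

The gap at 28 is the object of "found", inside a relative clause.
The relative pronoun is "that" (word 9); it is bound by the head noun immediately before it.
Its filler is the head noun "letter", at word 8.

8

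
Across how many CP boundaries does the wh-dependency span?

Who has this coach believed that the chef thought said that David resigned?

"who" is extracted from the subject of "said".
Boundaries crossed, outermost first: [that], [Ø] — 2 in total.

2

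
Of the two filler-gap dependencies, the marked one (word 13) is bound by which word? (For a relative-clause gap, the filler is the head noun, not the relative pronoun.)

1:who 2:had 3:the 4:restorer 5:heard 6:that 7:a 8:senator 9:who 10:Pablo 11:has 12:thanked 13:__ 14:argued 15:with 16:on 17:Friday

8

The marked gap is inside the relative clause, the direct object of "thanked".
Its filler is the head noun "senator" (via "who"), at word 8.
(The other dependency links word 1 to a gap after word 15.)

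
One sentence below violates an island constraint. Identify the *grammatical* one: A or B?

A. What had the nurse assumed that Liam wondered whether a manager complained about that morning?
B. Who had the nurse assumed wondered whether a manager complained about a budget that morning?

In A, the wh-phrase is extracted from inside a wh-island (introduced by "whether"), which blocks movement.
In B, the extraction path crosses only that-complement boundaries, which are transparent.
So B is grammatical.

B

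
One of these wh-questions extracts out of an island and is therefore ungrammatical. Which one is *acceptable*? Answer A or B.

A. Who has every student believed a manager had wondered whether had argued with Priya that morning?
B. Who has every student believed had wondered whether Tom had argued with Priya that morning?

B

In A, the wh-phrase is extracted from inside a wh-island (introduced by "whether"), which blocks movement.
In B, the extraction path crosses only that-complement boundaries, which are transparent.
So B is grammatical.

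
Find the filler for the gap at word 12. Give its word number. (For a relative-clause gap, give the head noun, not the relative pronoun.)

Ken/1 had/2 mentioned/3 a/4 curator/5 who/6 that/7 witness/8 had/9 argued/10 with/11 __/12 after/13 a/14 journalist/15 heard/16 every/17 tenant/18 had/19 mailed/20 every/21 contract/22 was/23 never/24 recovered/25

The gap at 12 is the prepositional object of "argued", inside a relative clause.
The relative pronoun is "who" (word 6); it is bound by the head noun immediately before it.
Its filler is the head noun "curator", at word 5.

5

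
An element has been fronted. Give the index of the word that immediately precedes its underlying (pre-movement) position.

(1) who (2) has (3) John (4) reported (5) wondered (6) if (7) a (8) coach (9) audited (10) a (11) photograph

4

The displaced element is "who" (word 1).
It is linked across 1 clause boundary (Ø).
It functions as the subject of "wondered", so the gap sits immediately after word 4 ("reported").
Base order: John has reported that who wondered if a coach audited a photograph.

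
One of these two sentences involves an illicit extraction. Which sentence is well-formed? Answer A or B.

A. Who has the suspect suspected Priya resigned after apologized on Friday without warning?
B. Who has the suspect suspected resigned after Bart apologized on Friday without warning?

B

In A, the wh-phrase is extracted from inside an adjunct island (introduced by "after"), which blocks movement.
In B, the extraction path crosses only that-complement boundaries, which are transparent.
So B is grammatical.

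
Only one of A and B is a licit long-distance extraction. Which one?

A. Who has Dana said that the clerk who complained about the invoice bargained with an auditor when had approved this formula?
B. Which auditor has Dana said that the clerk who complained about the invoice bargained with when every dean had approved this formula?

B

In A, the wh-phrase is extracted from inside an adjunct island (introduced by "when"), which blocks movement.
In B, the extraction path crosses only that-complement boundaries, which are transparent.
So B is grammatical.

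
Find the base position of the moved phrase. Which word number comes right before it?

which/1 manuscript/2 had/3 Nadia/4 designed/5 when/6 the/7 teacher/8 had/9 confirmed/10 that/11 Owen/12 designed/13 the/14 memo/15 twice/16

5

The displaced element is "which manuscript" (word 2).
It functions as the direct object of "designed", so the gap sits immediately after word 5 ("designed").
Base order: Nadia had designed which manuscript when the teacher had confirmed that Owen designed the memo twice.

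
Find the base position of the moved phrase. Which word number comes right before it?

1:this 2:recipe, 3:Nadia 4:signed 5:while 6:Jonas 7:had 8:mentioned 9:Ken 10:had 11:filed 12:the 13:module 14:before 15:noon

The displaced element is "this recipe" (word 2).
It functions as the direct object of "signed", so the gap sits immediately after word 4 ("signed").
Base order: Nadia signed this recipe while Jonas had mentioned Ken had filed the module before noon.

4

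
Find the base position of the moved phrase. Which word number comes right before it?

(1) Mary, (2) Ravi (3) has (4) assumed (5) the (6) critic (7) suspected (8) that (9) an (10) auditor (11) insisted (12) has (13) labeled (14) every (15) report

The displaced element is "Mary" (word 1).
It is linked across 3 clause boundaries (Ø → that → Ø).
It functions as the subject of "labeled", so the gap sits immediately after word 11 ("insisted").
Base order: Ravi has assumed the critic suspected that an auditor insisted that Mary has labeled every report.

11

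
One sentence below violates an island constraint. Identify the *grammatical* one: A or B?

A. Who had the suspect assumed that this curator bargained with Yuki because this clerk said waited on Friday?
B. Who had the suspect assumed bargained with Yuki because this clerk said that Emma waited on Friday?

B

In A, the wh-phrase is extracted from inside an adjunct island (introduced by "because"), which blocks movement.
In B, the extraction path crosses only that-complement boundaries, which are transparent.
So B is grammatical.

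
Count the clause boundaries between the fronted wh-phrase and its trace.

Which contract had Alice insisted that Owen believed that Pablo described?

"which contract" is extracted from the object of "described".
Boundaries crossed, outermost first: [that], [that] — 2 in total.

2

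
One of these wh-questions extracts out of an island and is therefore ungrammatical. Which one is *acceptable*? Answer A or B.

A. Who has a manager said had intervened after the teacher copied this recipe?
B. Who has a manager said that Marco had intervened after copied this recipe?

A

In B, the wh-phrase is extracted from inside an adjunct island (introduced by "after"), which blocks movement.
In A, the extraction path crosses only that-complement boundaries, which are transparent.
So A is grammatical.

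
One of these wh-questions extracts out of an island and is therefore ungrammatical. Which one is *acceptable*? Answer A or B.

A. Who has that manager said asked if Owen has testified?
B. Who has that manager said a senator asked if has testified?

A

In B, the wh-phrase is extracted from inside a wh-island (introduced by "if"), which blocks movement.
In A, the extraction path crosses only that-complement boundaries, which are transparent.
So A is grammatical.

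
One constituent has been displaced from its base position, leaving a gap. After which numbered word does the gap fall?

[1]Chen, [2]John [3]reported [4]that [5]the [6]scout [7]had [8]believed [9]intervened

8

The displaced element is "Chen" (word 1).
It is linked across 2 clause boundaries (that → Ø).
It functions as the subject of "intervened", so the gap sits immediately after word 8 ("believed").
Base order: John reported that the scout had believed that Chen intervened.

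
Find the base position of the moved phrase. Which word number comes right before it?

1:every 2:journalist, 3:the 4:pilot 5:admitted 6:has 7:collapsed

5

The displaced element is "every journalist" (word 2).
It is linked across 1 clause boundary (Ø).
It functions as the subject of "collapsed", so the gap sits immediately after word 5 ("admitted").
Base order: The pilot admitted that every journalist has collapsed.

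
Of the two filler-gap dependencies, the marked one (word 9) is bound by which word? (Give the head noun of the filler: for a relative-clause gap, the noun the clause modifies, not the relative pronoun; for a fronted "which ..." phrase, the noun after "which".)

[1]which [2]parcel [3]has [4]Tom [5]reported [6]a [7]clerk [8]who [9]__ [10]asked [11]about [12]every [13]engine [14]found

7

The marked gap is inside the relative clause, the subject of "asked".
Its filler is the head noun "clerk" (via "who"), at word 7.
(The other dependency links word 2 to a gap after word 14.)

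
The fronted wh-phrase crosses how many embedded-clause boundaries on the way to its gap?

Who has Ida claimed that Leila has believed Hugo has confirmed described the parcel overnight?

"who" is extracted from the subject of "described".
Boundaries crossed, outermost first: [that], [Ø], [Ø] — 3 in total.

3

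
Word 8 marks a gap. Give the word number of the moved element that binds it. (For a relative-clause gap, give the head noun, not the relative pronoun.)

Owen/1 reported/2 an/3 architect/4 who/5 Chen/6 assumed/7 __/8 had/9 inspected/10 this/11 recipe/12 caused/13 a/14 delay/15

The gap at 8 is the subject of "inspected", inside a relative clause.
The relative pronoun is "who" (word 5); it is bound by the head noun immediately before it.
Its filler is the head noun "architect", at word 4.

4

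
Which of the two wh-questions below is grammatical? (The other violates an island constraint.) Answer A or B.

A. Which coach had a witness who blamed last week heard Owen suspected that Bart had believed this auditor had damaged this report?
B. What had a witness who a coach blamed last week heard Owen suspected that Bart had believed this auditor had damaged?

B

In A, the wh-phrase is extracted from inside a complex-NP island (relative clause) (introduced by "who"), which blocks movement.
In B, the extraction path crosses only that-complement boundaries, which are transparent.
So B is grammatical.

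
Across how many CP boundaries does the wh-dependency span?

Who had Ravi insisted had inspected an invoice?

"who" is extracted from the subject of "inspected".
Boundaries crossed, outermost first: [Ø] — 1 in total.

1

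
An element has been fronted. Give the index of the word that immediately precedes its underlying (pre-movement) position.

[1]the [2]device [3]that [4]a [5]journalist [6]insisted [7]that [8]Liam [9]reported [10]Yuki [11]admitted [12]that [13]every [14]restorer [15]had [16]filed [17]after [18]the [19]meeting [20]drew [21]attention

16

The displaced element is "the device" (word 2).
It is linked across 3 clause boundaries (that → Ø → that).
It functions as the direct object of "filed", so the gap sits immediately after word 16 ("filed").
Base order: A journalist insisted that Liam reported Yuki admitted that every restorer had filed the device after the meeting.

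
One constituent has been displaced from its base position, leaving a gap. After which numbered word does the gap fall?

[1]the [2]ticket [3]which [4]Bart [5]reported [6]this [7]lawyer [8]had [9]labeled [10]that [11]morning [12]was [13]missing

9

The displaced element is "the ticket" (word 2).
It is linked across 1 clause boundary (Ø).
It functions as the direct object of "labeled", so the gap sits immediately after word 9 ("labeled").
Base order: Bart reported this lawyer had labeled the ticket that morning.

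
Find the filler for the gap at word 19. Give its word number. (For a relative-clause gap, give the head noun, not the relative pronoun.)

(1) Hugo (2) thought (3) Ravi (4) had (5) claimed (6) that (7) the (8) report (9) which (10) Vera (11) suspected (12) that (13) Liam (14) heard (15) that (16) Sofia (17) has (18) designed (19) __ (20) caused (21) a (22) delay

8

The gap at 19 is the object of "designed", inside a relative clause.
The relative pronoun is "which" (word 9); it is bound by the head noun immediately before it.
Its filler is the head noun "report", at word 8.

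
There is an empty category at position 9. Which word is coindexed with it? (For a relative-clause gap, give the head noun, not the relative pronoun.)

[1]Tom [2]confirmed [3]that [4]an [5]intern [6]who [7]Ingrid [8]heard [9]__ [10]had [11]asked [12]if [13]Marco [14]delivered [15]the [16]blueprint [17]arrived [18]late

The gap at 9 is the subject of "asked", inside a relative clause.
The relative pronoun is "who" (word 6); it is bound by the head noun immediately before it.
Its filler is the head noun "intern", at word 5.

5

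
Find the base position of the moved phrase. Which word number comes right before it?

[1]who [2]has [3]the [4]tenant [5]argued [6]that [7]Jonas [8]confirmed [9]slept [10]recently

The displaced element is "who" (word 1).
It is linked across 2 clause boundaries (that → Ø).
It functions as the subject of "slept", so the gap sits immediately after word 8 ("confirmed").
Base order: The tenant has argued that Jonas confirmed that who slept recently.

8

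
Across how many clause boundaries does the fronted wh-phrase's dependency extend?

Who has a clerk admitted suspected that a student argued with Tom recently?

1

"who" is extracted from the subject of "suspected".
Boundaries crossed, outermost first: [Ø] — 1 in total.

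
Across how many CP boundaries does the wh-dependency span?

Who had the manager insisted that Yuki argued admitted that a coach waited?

2

"who" is extracted from the subject of "admitted".
Boundaries crossed, outermost first: [that], [Ø] — 2 in total.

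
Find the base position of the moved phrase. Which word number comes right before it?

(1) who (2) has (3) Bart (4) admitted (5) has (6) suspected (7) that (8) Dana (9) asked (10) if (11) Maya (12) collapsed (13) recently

The displaced element is "who" (word 1).
It is linked across 1 clause boundary (Ø).
It functions as the subject of "suspected", so the gap sits immediately after word 4 ("admitted").
Base order: Bart has admitted that who has suspected that Dana asked if Maya collapsed recently.

4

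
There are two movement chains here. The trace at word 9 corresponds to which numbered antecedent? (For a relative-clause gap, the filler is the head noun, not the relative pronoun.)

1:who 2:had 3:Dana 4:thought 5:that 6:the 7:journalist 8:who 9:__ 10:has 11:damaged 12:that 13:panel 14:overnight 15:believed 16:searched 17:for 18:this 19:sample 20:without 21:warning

The marked gap is inside the relative clause, the subject of "damaged".
Its filler is the head noun "journalist" (via "who"), at word 7.
(The other dependency links word 1 to a gap after word 15.)

7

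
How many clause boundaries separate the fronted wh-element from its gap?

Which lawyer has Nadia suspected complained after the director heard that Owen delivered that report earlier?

"which lawyer" is extracted from the subject of "complained".
Boundaries crossed, outermost first: [Ø] — 1 in total.

1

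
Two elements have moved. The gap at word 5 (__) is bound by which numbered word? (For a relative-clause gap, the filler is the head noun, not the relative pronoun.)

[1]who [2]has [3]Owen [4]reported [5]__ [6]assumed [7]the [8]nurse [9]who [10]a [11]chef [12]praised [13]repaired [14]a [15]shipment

The marked gap is the subject of "assumed".
Its filler is the fronted wh-phrase "who", at word 1.
(The other dependency links word 8 to a gap after word 12.)

1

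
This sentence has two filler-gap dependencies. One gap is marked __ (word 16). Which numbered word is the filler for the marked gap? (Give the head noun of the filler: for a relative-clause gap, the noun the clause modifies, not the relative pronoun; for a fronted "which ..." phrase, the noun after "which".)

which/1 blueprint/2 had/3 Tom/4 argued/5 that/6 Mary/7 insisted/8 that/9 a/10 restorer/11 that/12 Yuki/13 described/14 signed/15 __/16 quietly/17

The marked gap is the direct object of "signed".
Its filler is the fronted wh-phrase "which blueprint", at word 2.
(The other dependency links word 11 to a gap after word 14.)

2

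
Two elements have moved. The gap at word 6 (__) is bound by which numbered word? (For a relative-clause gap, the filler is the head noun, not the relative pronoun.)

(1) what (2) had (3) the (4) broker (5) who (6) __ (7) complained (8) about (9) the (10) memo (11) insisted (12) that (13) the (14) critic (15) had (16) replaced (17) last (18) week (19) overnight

The marked gap is inside the relative clause, the subject of "complained".
Its filler is the head noun "broker" (via "who"), at word 4.
(The other dependency links word 1 to a gap after word 16.)

4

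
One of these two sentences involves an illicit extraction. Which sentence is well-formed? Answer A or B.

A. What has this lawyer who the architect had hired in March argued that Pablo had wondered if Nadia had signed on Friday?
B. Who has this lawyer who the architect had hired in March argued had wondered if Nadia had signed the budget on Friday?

B

In A, the wh-phrase is extracted from inside a wh-island (introduced by "if"), which blocks movement.
In B, the extraction path crosses only that-complement boundaries, which are transparent.
So B is grammatical.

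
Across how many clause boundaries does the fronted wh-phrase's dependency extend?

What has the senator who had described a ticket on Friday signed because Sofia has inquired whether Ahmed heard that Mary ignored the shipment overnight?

"what" originates inside the matrix clause — no clause boundary is crossed.

0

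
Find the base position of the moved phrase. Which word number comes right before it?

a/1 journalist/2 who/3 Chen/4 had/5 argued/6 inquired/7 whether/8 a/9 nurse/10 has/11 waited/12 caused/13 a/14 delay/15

The displaced element is "a journalist" (word 2).
It is linked across 1 clause boundary (Ø).
It functions as the subject of "inquired", so the gap sits immediately after word 6 ("argued").
Base order: Chen had argued that a journalist inquired whether a nurse has waited.

6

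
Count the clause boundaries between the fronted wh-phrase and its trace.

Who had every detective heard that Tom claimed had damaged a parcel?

"who" is extracted from the subject of "damaged".
Boundaries crossed, outermost first: [that], [Ø] — 2 in total.

2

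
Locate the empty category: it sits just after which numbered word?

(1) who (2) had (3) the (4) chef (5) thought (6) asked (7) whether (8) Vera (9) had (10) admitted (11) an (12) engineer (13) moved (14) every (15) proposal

5

The displaced element is "who" (word 1).
It is linked across 1 clause boundary (Ø).
It functions as the subject of "asked", so the gap sits immediately after word 5 ("thought").
Base order: The chef had thought who asked whether Vera had admitted an engineer moved every proposal.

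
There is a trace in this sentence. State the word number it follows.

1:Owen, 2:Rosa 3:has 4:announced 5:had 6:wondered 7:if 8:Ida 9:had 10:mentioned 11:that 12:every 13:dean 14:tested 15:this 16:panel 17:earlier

The displaced element is "Owen" (word 1).
It is linked across 1 clause boundary (Ø).
It functions as the subject of "wondered", so the gap sits immediately after word 4 ("announced").
Base order: Rosa has announced that Owen had wondered if Ida had mentioned that every dean tested this panel earlier.

4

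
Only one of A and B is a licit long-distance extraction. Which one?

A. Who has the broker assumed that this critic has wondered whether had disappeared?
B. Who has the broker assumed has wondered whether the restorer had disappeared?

B

In A, the wh-phrase is extracted from inside a wh-island (introduced by "whether"), which blocks movement.
In B, the extraction path crosses only that-complement boundaries, which are transparent.
So B is grammatical.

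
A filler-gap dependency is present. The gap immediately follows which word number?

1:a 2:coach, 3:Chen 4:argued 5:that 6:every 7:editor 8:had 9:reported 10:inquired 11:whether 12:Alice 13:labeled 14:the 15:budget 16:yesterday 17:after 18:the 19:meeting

9

The displaced element is "a coach" (word 2).
It is linked across 2 clause boundaries (that → Ø).
It functions as the subject of "inquired", so the gap sits immediately after word 9 ("reported").
Base order: Chen argued that every editor had reported that a coach inquired whether Alice labeled the budget yesterday after the meeting.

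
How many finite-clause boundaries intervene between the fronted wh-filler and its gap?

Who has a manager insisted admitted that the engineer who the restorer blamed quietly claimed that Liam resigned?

1

"who" is extracted from the subject of "admitted".
Boundaries crossed, outermost first: [Ø] — 1 in total.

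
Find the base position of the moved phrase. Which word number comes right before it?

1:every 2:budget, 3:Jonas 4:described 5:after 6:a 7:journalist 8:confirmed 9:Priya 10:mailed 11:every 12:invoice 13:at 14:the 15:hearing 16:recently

4

The displaced element is "every budget" (word 2).
It functions as the direct object of "described", so the gap sits immediately after word 4 ("described").
Base order: Jonas described every budget after a journalist confirmed Priya mailed every invoice at the hearing recently.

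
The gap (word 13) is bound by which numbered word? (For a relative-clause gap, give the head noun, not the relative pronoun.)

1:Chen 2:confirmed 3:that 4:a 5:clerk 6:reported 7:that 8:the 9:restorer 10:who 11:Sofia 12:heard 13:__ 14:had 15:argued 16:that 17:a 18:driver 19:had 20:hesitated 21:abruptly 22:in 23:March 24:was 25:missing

The gap at 13 is the subject of "argued", inside a relative clause.
The relative pronoun is "who" (word 10); it is bound by the head noun immediately before it.
Its filler is the head noun "restorer", at word 9.

9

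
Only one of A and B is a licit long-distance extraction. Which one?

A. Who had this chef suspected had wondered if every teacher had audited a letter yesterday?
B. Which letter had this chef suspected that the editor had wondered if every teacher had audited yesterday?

A

In B, the wh-phrase is extracted from inside a wh-island (introduced by "if"), which blocks movement.
In A, the extraction path crosses only that-complement boundaries, which are transparent.
So A is grammatical.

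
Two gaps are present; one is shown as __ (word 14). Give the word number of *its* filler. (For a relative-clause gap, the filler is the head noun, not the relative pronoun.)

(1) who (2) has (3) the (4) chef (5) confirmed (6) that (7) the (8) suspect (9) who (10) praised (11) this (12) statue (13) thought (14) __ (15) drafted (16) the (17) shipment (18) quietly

1

The marked gap is the subject of "drafted".
Its filler is the fronted wh-phrase "who", at word 1.
(The other dependency links word 8 to a gap after word 9.)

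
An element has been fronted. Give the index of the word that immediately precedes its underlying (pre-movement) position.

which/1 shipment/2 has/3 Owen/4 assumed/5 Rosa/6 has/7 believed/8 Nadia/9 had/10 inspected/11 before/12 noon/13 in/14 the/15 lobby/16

The displaced element is "which shipment" (word 2).
It is linked across 2 clause boundaries (Ø → Ø).
It functions as the direct object of "inspected", so the gap sits immediately after word 11 ("inspected").
Base order: Owen has assumed Rosa has believed Nadia had inspected which shipment before noon in the lobby.

11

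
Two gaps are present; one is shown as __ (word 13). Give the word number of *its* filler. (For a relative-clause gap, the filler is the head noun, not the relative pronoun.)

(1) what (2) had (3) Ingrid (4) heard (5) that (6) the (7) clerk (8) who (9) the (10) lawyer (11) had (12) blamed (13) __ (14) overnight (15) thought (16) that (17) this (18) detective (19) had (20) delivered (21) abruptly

The marked gap is inside the relative clause, the direct object of "blamed".
Its filler is the head noun "clerk" (via "who"), at word 7.
(The other dependency links word 1 to a gap after word 20.)

7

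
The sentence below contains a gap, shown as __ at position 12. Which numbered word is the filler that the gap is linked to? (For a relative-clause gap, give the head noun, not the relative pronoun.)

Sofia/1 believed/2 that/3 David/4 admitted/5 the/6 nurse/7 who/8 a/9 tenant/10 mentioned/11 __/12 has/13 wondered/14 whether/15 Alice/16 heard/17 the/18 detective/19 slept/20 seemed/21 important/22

The gap at 12 is the subject of "wondered", inside a relative clause.
The relative pronoun is "who" (word 8); it is bound by the head noun immediately before it.
Its filler is the head noun "nurse", at word 7.

7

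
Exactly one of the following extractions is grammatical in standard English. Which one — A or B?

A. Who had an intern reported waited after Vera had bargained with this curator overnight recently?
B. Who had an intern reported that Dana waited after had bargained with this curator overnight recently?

A

In B, the wh-phrase is extracted from inside an adjunct island (introduced by "after"), which blocks movement.
In A, the extraction path crosses only that-complement boundaries, which are transparent.
So A is grammatical.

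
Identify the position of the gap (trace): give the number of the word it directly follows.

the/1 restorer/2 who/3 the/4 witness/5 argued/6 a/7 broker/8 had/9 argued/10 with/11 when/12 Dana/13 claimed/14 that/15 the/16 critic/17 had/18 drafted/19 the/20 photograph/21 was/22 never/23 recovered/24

11

The displaced element is "the restorer" (word 2).
It is linked across 1 clause boundary (Ø).
It functions as the object of the preposition "with" of "argued", so the gap sits immediately after word 11 ("with").
Base order: The witness argued a broker had argued with the restorer when Dana claimed that the critic had drafted the photograph.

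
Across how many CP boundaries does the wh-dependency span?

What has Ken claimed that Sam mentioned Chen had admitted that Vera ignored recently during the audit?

3

"what" is extracted from the object of "ignored".
Boundaries crossed, outermost first: [that], [Ø], [that] — 3 in total.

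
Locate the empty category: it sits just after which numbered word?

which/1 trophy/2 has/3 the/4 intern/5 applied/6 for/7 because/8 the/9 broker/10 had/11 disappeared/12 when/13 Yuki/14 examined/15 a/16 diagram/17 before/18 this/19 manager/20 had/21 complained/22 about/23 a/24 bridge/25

The displaced element is "which trophy" (word 2).
It functions as the object of the preposition "for" of "applied", so the gap sits immediately after word 7 ("for").
Base order: The intern has applied for which trophy because the broker had disappeared when Yuki examined a diagram before this manager had complained about a bridge.

7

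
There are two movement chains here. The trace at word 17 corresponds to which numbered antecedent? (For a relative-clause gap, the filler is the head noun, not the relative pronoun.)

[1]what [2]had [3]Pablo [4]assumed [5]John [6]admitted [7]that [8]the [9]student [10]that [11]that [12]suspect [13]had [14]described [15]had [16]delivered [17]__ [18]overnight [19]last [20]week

The marked gap is the direct object of "delivered".
Its filler is the fronted wh-phrase "what", at word 1.
(The other dependency links word 9 to a gap after word 14.)

1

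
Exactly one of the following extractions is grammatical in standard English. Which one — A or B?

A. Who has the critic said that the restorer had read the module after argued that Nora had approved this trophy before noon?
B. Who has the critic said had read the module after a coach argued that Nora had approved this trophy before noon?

B

In A, the wh-phrase is extracted from inside an adjunct island (introduced by "after"), which blocks movement.
In B, the extraction path crosses only that-complement boundaries, which are transparent.
So B is grammatical.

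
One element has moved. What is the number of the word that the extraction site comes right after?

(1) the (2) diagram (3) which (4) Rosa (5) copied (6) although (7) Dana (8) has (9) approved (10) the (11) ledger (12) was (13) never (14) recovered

5

The displaced element is "the diagram" (word 2).
It functions as the direct object of "copied", so the gap sits immediately after word 5 ("copied").
Base order: Rosa copied the diagram although Dana has approved the ledger.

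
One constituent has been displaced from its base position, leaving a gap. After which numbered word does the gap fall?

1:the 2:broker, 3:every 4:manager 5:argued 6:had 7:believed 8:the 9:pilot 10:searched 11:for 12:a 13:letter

The displaced element is "the broker" (word 2).
It is linked across 1 clause boundary (Ø).
It functions as the subject of "believed", so the gap sits immediately after word 5 ("argued").
Base order: Every manager argued that the broker had believed the pilot searched for a letter.

5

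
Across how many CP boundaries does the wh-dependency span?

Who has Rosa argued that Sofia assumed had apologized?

2

"who" is extracted from the subject of "apologized".
Boundaries crossed, outermost first: [that], [Ø] — 2 in total.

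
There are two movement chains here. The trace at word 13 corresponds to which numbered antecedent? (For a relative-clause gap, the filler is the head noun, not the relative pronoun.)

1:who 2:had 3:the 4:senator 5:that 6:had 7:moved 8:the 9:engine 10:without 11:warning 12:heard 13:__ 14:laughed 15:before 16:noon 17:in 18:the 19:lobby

1

The marked gap is the subject of "laughed".
Its filler is the fronted wh-phrase "who", at word 1.
(The other dependency links word 4 to a gap after word 5.)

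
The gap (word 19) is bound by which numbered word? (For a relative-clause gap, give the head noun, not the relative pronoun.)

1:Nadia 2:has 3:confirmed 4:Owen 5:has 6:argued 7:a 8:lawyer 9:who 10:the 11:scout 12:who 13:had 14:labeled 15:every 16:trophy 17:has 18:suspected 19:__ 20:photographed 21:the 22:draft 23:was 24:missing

The gap at 19 is the subject of "photographed", inside a relative clause.
The relative pronoun is "who" (word 9); it is bound by the head noun immediately before it.
Its filler is the head noun "lawyer", at word 8.

8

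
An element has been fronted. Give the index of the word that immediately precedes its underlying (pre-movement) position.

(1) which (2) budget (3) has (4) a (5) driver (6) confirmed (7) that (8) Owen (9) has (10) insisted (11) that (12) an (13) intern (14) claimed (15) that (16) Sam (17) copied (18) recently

17

The displaced element is "which budget" (word 2).
It is linked across 3 clause boundaries (that → that → that).
It functions as the direct object of "copied", so the gap sits immediately after word 17 ("copied").
Base order: A driver has confirmed that Owen has insisted that an intern claimed that Sam copied which budget recently.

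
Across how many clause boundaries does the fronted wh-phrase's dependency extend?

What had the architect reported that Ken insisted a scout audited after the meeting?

2

"what" is extracted from the object of "audited".
Boundaries crossed, outermost first: [that], [Ø] — 2 in total.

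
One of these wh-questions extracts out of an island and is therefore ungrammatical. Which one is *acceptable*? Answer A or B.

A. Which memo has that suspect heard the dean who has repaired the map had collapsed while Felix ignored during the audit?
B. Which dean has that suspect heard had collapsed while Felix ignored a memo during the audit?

In A, the wh-phrase is extracted from inside an adjunct island (introduced by "while"), which blocks movement.
In B, the extraction path crosses only that-complement boundaries, which are transparent.
So B is grammatical.

B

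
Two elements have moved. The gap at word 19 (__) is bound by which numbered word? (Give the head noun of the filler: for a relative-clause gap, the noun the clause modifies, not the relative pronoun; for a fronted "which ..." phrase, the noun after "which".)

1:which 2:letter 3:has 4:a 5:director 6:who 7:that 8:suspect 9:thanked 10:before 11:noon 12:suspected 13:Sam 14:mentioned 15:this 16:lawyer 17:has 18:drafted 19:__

The marked gap is the direct object of "drafted".
Its filler is the fronted wh-phrase "which letter", at word 2.
(The other dependency links word 5 to a gap after word 9.)

2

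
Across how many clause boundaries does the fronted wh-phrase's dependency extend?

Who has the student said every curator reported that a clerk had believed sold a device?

"who" is extracted from the subject of "sold".
Boundaries crossed, outermost first: [Ø], [that], [Ø] — 3 in total.

3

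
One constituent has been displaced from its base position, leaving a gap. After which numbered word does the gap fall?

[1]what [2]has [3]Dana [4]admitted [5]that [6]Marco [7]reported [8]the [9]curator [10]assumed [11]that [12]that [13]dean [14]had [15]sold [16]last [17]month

The displaced element is "what" (word 1).
It is linked across 3 clause boundaries (that → Ø → that).
It functions as the direct object of "sold", so the gap sits immediately after word 15 ("sold").
Base order: Dana has admitted that Marco reported the curator assumed that that dean had sold what last month.

15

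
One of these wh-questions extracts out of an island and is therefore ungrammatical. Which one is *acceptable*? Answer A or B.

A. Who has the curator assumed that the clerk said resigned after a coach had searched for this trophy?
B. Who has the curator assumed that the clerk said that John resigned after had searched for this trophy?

In B, the wh-phrase is extracted from inside an adjunct island (introduced by "after"), which blocks movement.
In A, the extraction path crosses only that-complement boundaries, which are transparent.
So A is grammatical.

A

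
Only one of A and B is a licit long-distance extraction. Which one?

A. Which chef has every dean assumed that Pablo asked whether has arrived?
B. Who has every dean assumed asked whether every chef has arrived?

In A, the wh-phrase is extracted from inside a wh-island (introduced by "whether"), which blocks movement.
In B, the extraction path crosses only that-complement boundaries, which are transparent.
So B is grammatical.

B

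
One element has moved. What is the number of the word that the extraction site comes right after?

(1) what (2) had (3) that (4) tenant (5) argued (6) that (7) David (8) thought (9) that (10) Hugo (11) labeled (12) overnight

The displaced element is "what" (word 1).
It is linked across 2 clause boundaries (that → that).
It functions as the direct object of "labeled", so the gap sits immediately after word 11 ("labeled").
Base order: That tenant had argued that David thought that Hugo labeled what overnight.

11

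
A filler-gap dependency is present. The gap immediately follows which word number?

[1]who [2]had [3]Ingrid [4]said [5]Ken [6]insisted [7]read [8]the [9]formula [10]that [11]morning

The displaced element is "who" (word 1).
It is linked across 2 clause boundaries (Ø → Ø).
It functions as the subject of "read", so the gap sits immediately after word 6 ("insisted").
Base order: Ingrid had said Ken insisted that who read the formula that morning.

6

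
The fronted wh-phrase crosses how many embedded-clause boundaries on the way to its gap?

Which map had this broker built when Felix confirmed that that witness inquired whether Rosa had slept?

"which map" originates inside the matrix clause — no clause boundary is crossed.

0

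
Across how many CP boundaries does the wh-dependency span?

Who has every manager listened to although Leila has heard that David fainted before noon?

"who" originates inside the matrix clause — no clause boundary is crossed.

0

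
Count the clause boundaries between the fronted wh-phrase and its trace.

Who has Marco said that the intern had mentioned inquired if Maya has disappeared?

2

"who" is extracted from the subject of "inquired".
Boundaries crossed, outermost first: [that], [Ø] — 2 in total.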